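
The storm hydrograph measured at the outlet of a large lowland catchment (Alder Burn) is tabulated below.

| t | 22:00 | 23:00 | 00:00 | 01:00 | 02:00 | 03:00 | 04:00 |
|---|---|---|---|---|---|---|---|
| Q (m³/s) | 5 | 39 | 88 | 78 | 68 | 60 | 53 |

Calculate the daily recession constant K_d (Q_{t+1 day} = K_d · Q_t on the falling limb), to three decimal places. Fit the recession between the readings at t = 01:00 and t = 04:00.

Between t = 01:00 and t = 04:00 the flow falls from 78 to 53 m³/s over 3×1 h = 3 h.
Per-interval ratio K = (53/78)^(1/3) = 0.8791; K_d = K^(24/1) = 0.045.

K_d ≈ 0.045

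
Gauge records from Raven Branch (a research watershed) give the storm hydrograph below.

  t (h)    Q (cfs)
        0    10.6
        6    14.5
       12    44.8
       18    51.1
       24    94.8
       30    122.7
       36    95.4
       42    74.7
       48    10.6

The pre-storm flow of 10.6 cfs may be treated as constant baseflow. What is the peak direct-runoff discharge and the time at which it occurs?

Q_p = 112.1 cfs at t = 30 h

Subtracting baseflow gives direct-runoff ordinates: 0.0, 3.9, 34.2, 40.5, 84.2, 112.1, 84.8, 64.1, 0.0 cfs.
The maximum is 112.1 cfs, occurring at the reading for t = 30 h.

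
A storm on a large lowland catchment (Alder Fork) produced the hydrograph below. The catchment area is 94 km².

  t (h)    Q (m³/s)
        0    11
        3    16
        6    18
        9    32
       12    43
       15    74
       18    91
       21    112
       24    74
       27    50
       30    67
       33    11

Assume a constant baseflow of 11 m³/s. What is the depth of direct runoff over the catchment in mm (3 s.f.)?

Direct runoff: 0.0, 5.0, 7.0, 21.0, 32.0, 63.0, 80.0, 101.0, 63.0, 39.0, 56.0, 0.0 m³/s; ΣQ_DR = 467.0 m³/s.
V = ΣQ_DR · Δt = 467.0 × 10800 s = 5.044 × 10^6 m³.
Over A = 94 km², depth = V / A = 53.7 mm.

d ≈ 53.7 mm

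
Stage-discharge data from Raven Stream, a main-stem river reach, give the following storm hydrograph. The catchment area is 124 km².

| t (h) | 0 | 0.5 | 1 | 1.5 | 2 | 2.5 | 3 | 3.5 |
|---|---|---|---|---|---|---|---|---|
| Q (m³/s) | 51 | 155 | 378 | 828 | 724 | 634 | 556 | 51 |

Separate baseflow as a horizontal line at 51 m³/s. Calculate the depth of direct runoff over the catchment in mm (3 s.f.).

d ≈ 43.1 mm

Direct runoff: 0.0, 104.0, 327.0, 777.0, 673.0, 583.0, 505.0, 0.0 m³/s; ΣQ_DR = 2969 m³/s.
V = ΣQ_DR · Δt = 2969 × 1800 s = 5.344 × 10^6 m³.
Over A = 124 km², depth = V / A = 43.1 mm.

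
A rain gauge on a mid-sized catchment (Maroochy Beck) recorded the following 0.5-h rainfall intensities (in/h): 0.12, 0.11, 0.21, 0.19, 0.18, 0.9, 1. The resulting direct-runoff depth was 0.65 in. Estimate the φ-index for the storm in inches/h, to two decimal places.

φ ≈ 0.30 in/h

Only the 2 blocks with intensity above φ contribute runoff: 0.9, 1 in/h.
Σ(I−φ)·Δt = d  ⇒  (0.9+1 − 2φ)·0.5 = 0.65
φ = (1.900 − 0.65/0.5) / 2 = 0.30 in/h.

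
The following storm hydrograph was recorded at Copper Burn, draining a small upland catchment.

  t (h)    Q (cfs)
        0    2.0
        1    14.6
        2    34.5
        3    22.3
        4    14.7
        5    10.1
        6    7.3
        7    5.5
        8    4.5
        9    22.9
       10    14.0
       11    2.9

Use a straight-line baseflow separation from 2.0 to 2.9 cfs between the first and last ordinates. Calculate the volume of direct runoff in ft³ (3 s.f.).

V ≈ 4.53 × 10^5 ft³

Direct-runoff ordinates (Q − Q_b): 0.00, 12.52, 32.34, 20.05, 12.37, 7.69, 4.81, 2.93, 1.85, 20.16, 11.18, 0.00 cfs.
ΣQ_DR = 125.9 cfs.
With Δt = 1 h = 3600 s, V = ΣQ_DR · Δt = 125.9 × 3600 = 4.53 × 10^5 ft³.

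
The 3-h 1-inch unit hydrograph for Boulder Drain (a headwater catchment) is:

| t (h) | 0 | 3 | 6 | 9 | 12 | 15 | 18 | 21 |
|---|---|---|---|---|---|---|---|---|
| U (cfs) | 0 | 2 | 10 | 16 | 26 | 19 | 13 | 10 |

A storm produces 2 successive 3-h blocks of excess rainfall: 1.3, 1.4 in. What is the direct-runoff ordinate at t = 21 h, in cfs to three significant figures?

Q ≈ 31.2 cfs

By discrete convolution, Q_j = Σ (P_i / 1 in) · U_{j−i}.
At t = 21 h (j=7): Q = (1.3/1)·10 + (1.4/1)·13 = 31.2 cfs.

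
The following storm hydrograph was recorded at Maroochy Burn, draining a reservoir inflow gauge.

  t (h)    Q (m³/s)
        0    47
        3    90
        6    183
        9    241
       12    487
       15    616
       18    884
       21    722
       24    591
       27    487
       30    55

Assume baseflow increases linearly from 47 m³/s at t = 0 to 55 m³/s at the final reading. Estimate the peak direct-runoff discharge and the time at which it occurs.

Q_p = 832.20 m³/s at t = 18 h

Subtracting baseflow gives direct-runoff ordinates: 0.00, 42.20, 134.40, 191.60, 436.80, 565.00, 832.20, 669.40, 537.60, 432.80, 0.00 m³/s.
The maximum is 832.20 m³/s, occurring at the reading for t = 18 h.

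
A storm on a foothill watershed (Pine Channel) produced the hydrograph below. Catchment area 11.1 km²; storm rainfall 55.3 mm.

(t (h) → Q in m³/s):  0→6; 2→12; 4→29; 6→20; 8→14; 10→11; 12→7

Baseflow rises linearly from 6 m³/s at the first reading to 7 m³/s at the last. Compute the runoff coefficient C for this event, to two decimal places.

ΣQ_DR = 53.50 m³/s; V = ΣQ_DR·Δt = 3.852 × 10^5 m³.
Runoff depth d = V / A = 34.70 mm.
C = d / P = 34.70 / 55.3 = 0.63.

C ≈ 0.63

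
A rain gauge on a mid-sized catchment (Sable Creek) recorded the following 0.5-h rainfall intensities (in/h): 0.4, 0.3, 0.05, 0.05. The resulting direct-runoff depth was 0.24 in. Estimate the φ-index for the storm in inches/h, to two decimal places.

φ ≈ 0.11 in/h

Only the 2 blocks with intensity above φ contribute runoff: 0.4, 0.3 in/h.
Σ(I−φ)·Δt = d  ⇒  (0.4+0.3 − 2φ)·0.5 = 0.24
φ = (0.7000 − 0.24/0.5) / 2 = 0.11 in/h.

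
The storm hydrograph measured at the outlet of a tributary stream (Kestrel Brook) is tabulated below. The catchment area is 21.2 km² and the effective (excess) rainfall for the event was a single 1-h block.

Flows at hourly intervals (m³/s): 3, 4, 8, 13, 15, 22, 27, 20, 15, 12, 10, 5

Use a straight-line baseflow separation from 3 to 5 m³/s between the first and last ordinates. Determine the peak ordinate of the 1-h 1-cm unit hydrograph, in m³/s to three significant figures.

U_p ≈ 12.7 m³/s

Direct runoff: 0.00, 0.82, 4.64, 9.45, 11.27, 18.09, 22.91, 15.73, 10.55, 7.36, 5.18, 0.00 m³/s; ΣQ_DR = 106.0 m³/s, peak = 22.91 m³/s.
Runoff depth d = ΣQ_DR·Δt / A = 106.0 × 3600 / (21.2 km²) = 18.00 mm.
The 1-cm UH is the DRH scaled by (10 mm)/d, so U_p = 22.91 × 10/18.00 = 12.7 m³/s.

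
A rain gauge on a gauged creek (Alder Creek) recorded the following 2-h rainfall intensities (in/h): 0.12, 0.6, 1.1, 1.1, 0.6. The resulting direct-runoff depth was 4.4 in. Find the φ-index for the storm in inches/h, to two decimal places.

φ ≈ 0.30 in/h

Only the 4 blocks with intensity above φ contribute runoff: 0.6, 1.1, 1.1, 0.6 in/h.
Σ(I−φ)·Δt = d  ⇒  (0.6+1.1+1.1+0.6 − 4φ)·2 = 4.4
φ = (3.400 − 4.4/2) / 4 = 0.30 in/h.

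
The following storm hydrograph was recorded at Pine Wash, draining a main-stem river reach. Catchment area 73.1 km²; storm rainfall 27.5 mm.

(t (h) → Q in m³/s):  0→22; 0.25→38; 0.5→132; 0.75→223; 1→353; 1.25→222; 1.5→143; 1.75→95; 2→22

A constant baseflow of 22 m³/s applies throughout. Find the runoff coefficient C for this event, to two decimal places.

C ≈ 0.47

ΣQ_DR = 1052 m³/s; V = ΣQ_DR·Δt = 9.468 × 10^5 m³.
Runoff depth d = V / A = 12.95 mm.
C = d / P = 12.95 / 27.5 = 0.47.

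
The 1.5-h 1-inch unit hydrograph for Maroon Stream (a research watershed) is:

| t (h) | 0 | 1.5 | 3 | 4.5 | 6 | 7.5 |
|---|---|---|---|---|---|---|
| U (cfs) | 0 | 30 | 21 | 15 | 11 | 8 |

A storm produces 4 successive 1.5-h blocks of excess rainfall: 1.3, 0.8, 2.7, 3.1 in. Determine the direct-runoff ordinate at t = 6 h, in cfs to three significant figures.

By discrete convolution, Q_j = Σ (P_i / 1 in) · U_{j−i}.
At t = 6 h (j=4): Q = (1.3/1)·11 + (0.8/1)·15 + (2.7/1)·21 + (3.1/1)·30 = 176 cfs.

Q ≈ 176 cfs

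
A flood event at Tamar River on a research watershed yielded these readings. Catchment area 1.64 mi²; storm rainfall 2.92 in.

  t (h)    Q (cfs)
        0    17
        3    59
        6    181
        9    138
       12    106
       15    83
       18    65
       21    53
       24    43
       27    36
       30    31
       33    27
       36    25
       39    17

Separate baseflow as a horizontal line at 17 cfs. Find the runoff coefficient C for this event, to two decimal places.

C ≈ 0.62

ΣQ_DR = 643.0 cfs; V = ΣQ_DR·Δt = 6.944 × 10^6 ft³.
Runoff depth d = V / A = 1.823 in.
C = d / P = 1.823 / 2.92 = 0.62.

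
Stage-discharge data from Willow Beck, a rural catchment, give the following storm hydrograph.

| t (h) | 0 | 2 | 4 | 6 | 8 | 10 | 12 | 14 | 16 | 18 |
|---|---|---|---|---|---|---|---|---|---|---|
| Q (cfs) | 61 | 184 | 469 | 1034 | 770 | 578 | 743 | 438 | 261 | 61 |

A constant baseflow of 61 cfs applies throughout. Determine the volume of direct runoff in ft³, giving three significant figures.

Direct-runoff ordinates (Q − Q_b): 0.0, 123.0, 408.0, 973.0, 709.0, 517.0, 682.0, 377.0, 200.0, 0.0 cfs.
ΣQ_DR = 3989 cfs.
With Δt = 2 h = 7200 s, V = ΣQ_DR · Δt = 3989 × 7200 = 2.87 × 10^7 ft³.

V ≈ 2.87 × 10^7 ft³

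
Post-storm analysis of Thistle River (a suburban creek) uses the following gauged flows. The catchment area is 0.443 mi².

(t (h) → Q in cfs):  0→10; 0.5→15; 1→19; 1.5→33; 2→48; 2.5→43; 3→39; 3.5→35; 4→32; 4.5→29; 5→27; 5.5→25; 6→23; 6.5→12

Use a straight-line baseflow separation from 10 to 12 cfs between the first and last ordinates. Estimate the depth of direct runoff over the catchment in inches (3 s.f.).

Direct runoff: 0.00, 4.85, 8.69, 22.54, 37.38, 32.23, 28.08, 23.92, 20.77, 17.62, 15.46, 13.31, 11.15, 0.00 cfs; ΣQ_DR = 236.0 cfs.
V = ΣQ_DR · Δt = 236.0 × 1800 s = 4.248 × 10^5 ft³.
Over A = 0.443 mi², depth = V / A = 0.413 in.

d ≈ 0.413 in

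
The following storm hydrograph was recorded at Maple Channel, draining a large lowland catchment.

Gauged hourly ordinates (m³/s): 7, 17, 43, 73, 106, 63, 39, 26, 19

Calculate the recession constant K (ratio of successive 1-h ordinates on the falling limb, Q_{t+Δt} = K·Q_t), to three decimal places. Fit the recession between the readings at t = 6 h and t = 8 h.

Using the recession-limb readings at t = 6 h and t = 8 h: Q falls from 39 to 19 m³/s over 2 intervals.
K = (Q₂/Q₁)^(1/2) = (19/39)^(1/2) = 0.698.

K ≈ 0.698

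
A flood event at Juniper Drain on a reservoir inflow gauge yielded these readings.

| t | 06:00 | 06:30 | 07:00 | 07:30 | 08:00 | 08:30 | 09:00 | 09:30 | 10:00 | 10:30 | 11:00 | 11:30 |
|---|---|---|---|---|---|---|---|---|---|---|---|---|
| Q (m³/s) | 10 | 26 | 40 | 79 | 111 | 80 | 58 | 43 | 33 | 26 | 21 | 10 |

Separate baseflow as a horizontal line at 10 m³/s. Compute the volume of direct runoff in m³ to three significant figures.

Direct-runoff ordinates (Q − Q_b): 0.0, 16.0, 30.0, 69.0, 101.0, 70.0, 48.0, 33.0, 23.0, 16.0, 11.0, 0.0 m³/s.
ΣQ_DR = 417.0 m³/s.
With Δt = 0.5 h = 1800 s, V = ΣQ_DR · Δt = 417.0 × 1800 = 7.51 × 10^5 m³.

V ≈ 7.51 × 10^5 m³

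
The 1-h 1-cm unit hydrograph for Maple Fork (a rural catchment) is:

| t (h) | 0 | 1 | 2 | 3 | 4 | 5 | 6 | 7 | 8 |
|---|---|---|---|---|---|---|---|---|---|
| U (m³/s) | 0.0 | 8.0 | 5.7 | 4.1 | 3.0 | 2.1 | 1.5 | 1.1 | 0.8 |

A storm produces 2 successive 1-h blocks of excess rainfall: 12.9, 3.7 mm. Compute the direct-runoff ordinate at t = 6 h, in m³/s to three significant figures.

Q ≈ 2.71 m³/s

By discrete convolution, Q_j = Σ (P_i / 10 mm) · U_{j−i}.
At t = 6 h (j=6): Q = (12.9/10)·1.5 + (3.7/10)·2.1 = 2.71 m³/s.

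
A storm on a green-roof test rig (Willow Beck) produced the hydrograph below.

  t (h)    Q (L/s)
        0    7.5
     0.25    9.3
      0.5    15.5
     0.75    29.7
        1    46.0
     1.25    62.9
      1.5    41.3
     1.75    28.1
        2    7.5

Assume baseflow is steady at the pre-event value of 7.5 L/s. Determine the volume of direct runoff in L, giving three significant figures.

Direct-runoff ordinates (Q − Q_b): 0.0, 1.8, 8.0, 22.2, 38.5, 55.4, 33.8, 20.6, 0.0 L/s.
ΣQ_DR = 180.3 L/s.
With Δt = 0.25 h = 900 s, V = ΣQ_DR · Δt = 180.3 × 900 = 1.62 × 10^5 L.

V ≈ 1.62 × 10^5 L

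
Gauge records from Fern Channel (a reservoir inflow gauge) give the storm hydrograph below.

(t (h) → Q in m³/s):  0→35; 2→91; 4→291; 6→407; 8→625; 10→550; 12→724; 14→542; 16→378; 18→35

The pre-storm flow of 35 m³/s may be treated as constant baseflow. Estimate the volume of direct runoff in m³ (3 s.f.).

V ≈ 2.40 × 10^7 m³

Direct-runoff ordinates (Q − Q_b): 0.0, 56.0, 256.0, 372.0, 590.0, 515.0, 689.0, 507.0, 343.0, 0.0 m³/s.
ΣQ_DR = 3328 m³/s.
With Δt = 2 h = 7200 s, V = ΣQ_DR · Δt = 3328 × 7200 = 2.40 × 10^7 m³.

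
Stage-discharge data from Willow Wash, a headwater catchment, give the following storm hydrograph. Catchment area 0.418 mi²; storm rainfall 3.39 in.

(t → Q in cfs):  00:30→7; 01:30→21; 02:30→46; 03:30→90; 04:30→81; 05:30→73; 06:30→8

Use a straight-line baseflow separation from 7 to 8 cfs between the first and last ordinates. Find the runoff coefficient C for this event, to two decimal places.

C ≈ 0.30

ΣQ_DR = 273.5 cfs; V = ΣQ_DR·Δt = 9.846 × 10^5 ft³.
Runoff depth d = V / A = 1.014 in.
C = d / P = 1.014 / 3.39 = 0.30.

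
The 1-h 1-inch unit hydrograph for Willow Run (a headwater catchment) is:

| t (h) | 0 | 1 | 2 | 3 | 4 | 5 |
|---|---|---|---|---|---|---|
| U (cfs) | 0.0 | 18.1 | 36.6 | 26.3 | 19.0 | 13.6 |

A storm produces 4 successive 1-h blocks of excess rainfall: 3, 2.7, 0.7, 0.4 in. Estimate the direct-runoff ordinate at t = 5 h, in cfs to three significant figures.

By discrete convolution, Q_j = Σ (P_i / 1 in) · U_{j−i}.
At t = 5 h (j=5): Q = (3/1)·13.6 + (2.7/1)·19.0 + (0.7/1)·26.3 + (0.4/1)·36.6 = 125 cfs.

Q ≈ 125 cfs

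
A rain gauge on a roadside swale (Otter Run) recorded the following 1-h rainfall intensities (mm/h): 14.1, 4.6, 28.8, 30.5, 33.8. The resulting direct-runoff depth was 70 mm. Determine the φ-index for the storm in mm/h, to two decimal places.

Only the 4 blocks with intensity above φ contribute runoff: 14.1, 28.8, 30.5, 33.8 mm/h.
Σ(I−φ)·Δt = d  ⇒  (14.1+28.8+30.5+33.8 − 4φ)·1 = 70
φ = (107.2 − 70/1) / 4 = 9.30 mm/h.

φ ≈ 9.30 mm/h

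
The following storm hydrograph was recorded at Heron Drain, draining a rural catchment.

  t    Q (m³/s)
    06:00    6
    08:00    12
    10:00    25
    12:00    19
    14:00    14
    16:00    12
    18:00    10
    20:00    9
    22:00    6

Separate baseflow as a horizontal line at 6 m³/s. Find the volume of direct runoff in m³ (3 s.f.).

V ≈ 4.25 × 10^5 m³

Direct-runoff ordinates (Q − Q_b): 0.0, 6.0, 19.0, 13.0, 8.0, 6.0, 4.0, 3.0, 0.0 m³/s.
ΣQ_DR = 59.00 m³/s.
With Δt = 2 h = 7200 s, V = ΣQ_DR · Δt = 59.00 × 7200 = 4.25 × 10^5 m³.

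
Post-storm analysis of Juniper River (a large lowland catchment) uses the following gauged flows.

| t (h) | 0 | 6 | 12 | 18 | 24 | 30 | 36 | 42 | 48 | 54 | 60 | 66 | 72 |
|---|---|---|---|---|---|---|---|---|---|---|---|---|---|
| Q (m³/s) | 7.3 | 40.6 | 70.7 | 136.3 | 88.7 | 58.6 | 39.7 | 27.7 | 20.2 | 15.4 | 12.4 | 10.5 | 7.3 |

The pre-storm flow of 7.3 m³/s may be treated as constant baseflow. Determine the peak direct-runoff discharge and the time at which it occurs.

Q_p = 129.0 m³/s at t = 18 h

Subtracting baseflow gives direct-runoff ordinates: 0.0, 33.3, 63.4, 129.0, 81.4, 51.3, 32.4, 20.4, 12.9, 8.1, 5.1, 3.2, 0.0 m³/s.
The maximum is 129.0 m³/s, occurring at the reading for t = 18 h.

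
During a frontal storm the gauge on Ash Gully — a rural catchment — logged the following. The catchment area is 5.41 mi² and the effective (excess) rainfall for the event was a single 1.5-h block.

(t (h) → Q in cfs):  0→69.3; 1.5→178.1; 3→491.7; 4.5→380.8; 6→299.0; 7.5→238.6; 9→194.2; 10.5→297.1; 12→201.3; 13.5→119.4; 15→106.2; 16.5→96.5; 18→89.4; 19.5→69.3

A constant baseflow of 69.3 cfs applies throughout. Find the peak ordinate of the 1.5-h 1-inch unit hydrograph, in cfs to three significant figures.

U_p ≈ 528 cfs

Direct runoff: 0.0, 108.8, 422.4, 311.5, 229.7, 169.3, 124.9, 227.8, 132.0, 50.1, 36.9, 27.2, 20.1, 0.0 cfs; ΣQ_DR = 1861 cfs, peak = 422.4 cfs.
Runoff depth d = ΣQ_DR·Δt / A = 1861 × 5400 / (5.41 mi²) = 0.7994 in.
The 1-inch UH is the DRH scaled by (1 in)/d, so U_p = 422.4 × 1/0.7994 = 528 cfs.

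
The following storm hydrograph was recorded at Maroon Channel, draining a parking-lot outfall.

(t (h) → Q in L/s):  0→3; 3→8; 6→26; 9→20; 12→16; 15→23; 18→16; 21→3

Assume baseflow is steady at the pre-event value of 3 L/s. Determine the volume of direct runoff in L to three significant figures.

V ≈ 9.83 × 10^5 L

Direct-runoff ordinates (Q − Q_b): 0.0, 5.0, 23.0, 17.0, 13.0, 20.0, 13.0, 0.0 L/s.
ΣQ_DR = 91.00 L/s.
With Δt = 3 h = 10800 s, V = ΣQ_DR · Δt = 91.00 × 10800 = 9.83 × 10^5 L.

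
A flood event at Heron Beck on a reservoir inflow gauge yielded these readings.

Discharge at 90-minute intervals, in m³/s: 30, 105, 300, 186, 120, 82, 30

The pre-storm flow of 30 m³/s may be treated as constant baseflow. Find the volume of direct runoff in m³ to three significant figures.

Direct-runoff ordinates (Q − Q_b): 0.0, 75.0, 270.0, 156.0, 90.0, 52.0, 0.0 m³/s.
ΣQ_DR = 643.0 m³/s.
With Δt = 1.5 h = 5400 s, V = ΣQ_DR · Δt = 643.0 × 5400 = 3.47 × 10^6 m³.

V ≈ 3.47 × 10^6 m³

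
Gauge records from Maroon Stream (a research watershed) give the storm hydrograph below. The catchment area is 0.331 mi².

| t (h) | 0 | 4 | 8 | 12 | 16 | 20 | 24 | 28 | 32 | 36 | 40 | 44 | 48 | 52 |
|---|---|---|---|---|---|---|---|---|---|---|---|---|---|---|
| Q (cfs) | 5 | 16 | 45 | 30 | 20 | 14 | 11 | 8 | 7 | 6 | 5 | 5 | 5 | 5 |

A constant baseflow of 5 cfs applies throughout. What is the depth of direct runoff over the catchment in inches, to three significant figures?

Direct runoff: 0.0, 11.0, 40.0, 25.0, 15.0, 9.0, 6.0, 3.0, 2.0, 1.0, 0.0, 0.0, 0.0, 0.0 cfs; ΣQ_DR = 112.0 cfs.
V = ΣQ_DR · Δt = 112.0 × 14400 s = 1.613 × 10^6 ft³.
Over A = 0.331 mi², depth = V / A = 2.10 in.

d ≈ 2.10 in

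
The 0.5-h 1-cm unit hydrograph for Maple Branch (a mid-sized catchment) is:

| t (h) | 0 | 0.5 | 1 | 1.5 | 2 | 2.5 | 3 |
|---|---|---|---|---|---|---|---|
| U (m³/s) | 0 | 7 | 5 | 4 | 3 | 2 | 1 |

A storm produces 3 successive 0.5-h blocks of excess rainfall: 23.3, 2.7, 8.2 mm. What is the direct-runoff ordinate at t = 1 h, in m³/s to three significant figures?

Q ≈ 13.5 m³/s

By discrete convolution, Q_j = Σ (P_i / 10 mm) · U_{j−i}.
At t = 1 h (j=2): Q = (23.3/10)·5 + (2.7/10)·7 + (8.2/10)·0 = 13.5 m³/s.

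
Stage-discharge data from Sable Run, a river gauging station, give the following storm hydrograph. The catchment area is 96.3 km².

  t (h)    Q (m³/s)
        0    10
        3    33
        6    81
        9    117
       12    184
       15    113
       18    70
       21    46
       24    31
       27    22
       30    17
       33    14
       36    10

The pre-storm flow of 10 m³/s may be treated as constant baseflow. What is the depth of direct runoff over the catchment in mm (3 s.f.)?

d ≈ 69.3 mm

Direct runoff: 0.0, 23.0, 71.0, 107.0, 174.0, 103.0, 60.0, 36.0, 21.0, 12.0, 7.0, 4.0, 0.0 m³/s; ΣQ_DR = 618.0 m³/s.
V = ΣQ_DR · Δt = 618.0 × 10800 s = 6.674 × 10^6 m³.
Over A = 96.3 km², depth = V / A = 69.3 mm.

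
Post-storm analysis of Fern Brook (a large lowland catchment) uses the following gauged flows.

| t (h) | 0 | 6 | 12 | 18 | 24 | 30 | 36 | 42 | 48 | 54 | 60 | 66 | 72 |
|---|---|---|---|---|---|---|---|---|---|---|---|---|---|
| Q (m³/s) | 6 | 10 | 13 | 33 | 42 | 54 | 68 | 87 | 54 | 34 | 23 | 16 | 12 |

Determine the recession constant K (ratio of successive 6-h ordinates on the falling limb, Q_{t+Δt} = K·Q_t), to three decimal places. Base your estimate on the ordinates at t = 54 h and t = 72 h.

K ≈ 0.707

Using the recession-limb readings at t = 54 h and t = 72 h: Q falls from 34 to 12 m³/s over 3 intervals.
K = (Q₂/Q₁)^(1/3) = (12/34)^(1/3) = 0.707.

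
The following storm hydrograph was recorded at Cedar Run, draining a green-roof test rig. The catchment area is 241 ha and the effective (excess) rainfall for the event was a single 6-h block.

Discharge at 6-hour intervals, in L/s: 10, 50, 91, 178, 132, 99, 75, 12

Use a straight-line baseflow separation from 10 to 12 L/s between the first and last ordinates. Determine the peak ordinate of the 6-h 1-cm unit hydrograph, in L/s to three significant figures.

U_p ≈ 334 L/s

Direct runoff: 0.00, 39.71, 80.43, 167.14, 120.86, 87.57, 63.29, 0.00 L/s; ΣQ_DR = 559.0 L/s, peak = 167.14 L/s.
Runoff depth d = ΣQ_DR·Δt / A = 559.0 × 21600 / (241 ha) = 5.010 mm.
The 1-cm UH is the DRH scaled by (10 mm)/d, so U_p = 167.14 × 10/5.010 = 334 L/s.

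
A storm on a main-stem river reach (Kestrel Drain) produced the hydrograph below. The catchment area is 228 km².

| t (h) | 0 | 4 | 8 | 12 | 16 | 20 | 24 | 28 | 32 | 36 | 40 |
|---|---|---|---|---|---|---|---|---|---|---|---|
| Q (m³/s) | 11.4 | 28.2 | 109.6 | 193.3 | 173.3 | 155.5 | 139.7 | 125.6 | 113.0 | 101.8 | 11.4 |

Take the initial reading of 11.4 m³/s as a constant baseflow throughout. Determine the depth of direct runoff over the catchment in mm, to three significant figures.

d ≈ 65.5 mm

Direct runoff: 0.0, 16.8, 98.2, 181.9, 161.9, 144.1, 128.3, 114.2, 101.6, 90.4, 0.0 m³/s; ΣQ_DR = 1037 m³/s.
V = ΣQ_DR · Δt = 1037 × 14400 s = 1.494 × 10^7 m³.
Over A = 228 km², depth = V / A = 65.5 mm.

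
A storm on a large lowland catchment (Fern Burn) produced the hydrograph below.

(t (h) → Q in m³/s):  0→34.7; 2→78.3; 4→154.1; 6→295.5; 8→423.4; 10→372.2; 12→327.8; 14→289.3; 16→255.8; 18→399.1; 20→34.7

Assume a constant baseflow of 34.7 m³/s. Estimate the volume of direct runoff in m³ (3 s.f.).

V ≈ 1.64 × 10^7 m³

Direct-runoff ordinates (Q − Q_b): 0.0, 43.6, 119.4, 260.8, 388.7, 337.5, 293.1, 254.6, 221.1, 364.4, 0.0 m³/s.
ΣQ_DR = 2283 m³/s.
With Δt = 2 h = 7200 s, V = ΣQ_DR · Δt = 2283 × 7200 = 1.64 × 10^7 m³.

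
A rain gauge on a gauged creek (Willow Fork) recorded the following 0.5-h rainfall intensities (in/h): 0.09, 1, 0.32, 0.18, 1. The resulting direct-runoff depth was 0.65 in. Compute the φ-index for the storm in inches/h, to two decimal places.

φ ≈ 0.35 in/h

Only the 2 blocks with intensity above φ contribute runoff: 1, 1 in/h.
Σ(I−φ)·Δt = d  ⇒  (1+1 − 2φ)·0.5 = 0.65
φ = (2.000 − 0.65/0.5) / 2 = 0.35 in/h.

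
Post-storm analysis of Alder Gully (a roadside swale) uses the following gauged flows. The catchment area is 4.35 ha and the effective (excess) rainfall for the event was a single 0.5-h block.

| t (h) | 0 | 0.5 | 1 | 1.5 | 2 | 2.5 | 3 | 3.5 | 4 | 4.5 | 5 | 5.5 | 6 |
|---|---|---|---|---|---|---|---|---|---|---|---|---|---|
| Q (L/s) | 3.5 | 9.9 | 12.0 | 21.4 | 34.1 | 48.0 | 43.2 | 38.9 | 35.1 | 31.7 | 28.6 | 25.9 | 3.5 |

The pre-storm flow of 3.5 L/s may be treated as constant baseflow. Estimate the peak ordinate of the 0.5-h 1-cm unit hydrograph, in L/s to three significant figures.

Direct runoff: 0.0, 6.4, 8.5, 17.9, 30.6, 44.5, 39.7, 35.4, 31.6, 28.2, 25.1, 22.4, 0.0 L/s; ΣQ_DR = 290.3 L/s, peak = 44.5 L/s.
Runoff depth d = ΣQ_DR·Δt / A = 290.3 × 1800 / (4.35 ha) = 12.01 mm.
The 1-cm UH is the DRH scaled by (10 mm)/d, so U_p = 44.5 × 10/12.01 = 37.0 L/s.

U_p ≈ 37.0 L/s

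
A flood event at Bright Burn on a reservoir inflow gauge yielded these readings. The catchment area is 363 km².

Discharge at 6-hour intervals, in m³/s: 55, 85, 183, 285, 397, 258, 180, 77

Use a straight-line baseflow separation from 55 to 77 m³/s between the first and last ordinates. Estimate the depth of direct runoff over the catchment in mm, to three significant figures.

d ≈ 59.0 mm

Direct runoff: 0.00, 26.86, 121.71, 220.57, 329.43, 187.29, 106.14, 0.00 m³/s; ΣQ_DR = 992.0 m³/s.
V = ΣQ_DR · Δt = 992.0 × 21600 s = 2.143 × 10^7 m³.
Over A = 363 km², depth = V / A = 59.0 mm.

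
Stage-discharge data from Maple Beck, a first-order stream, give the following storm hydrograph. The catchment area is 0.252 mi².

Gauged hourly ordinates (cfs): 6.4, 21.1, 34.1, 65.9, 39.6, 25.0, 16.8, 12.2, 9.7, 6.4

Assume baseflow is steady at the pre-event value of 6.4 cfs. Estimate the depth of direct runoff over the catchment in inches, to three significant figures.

Direct runoff: 0.0, 14.7, 27.7, 59.5, 33.2, 18.6, 10.4, 5.8, 3.3, 0.0 cfs; ΣQ_DR = 173.2 cfs.
V = ΣQ_DR · Δt = 173.2 × 3600 s = 6.235 × 10^5 ft³.
Over A = 0.252 mi², depth = V / A = 1.07 in.

d ≈ 1.07 in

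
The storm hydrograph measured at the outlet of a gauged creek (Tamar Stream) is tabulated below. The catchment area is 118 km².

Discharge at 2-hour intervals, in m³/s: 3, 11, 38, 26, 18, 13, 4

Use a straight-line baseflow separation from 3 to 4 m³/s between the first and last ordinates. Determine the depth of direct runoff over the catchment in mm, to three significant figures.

d ≈ 5.40 mm

Direct runoff: 0.00, 7.83, 34.67, 22.50, 14.33, 9.17, 0.00 m³/s; ΣQ_DR = 88.50 m³/s.
V = ΣQ_DR · Δt = 88.50 × 7200 s = 6.372 × 10^5 m³.
Over A = 118 km², depth = V / A = 5.40 mm.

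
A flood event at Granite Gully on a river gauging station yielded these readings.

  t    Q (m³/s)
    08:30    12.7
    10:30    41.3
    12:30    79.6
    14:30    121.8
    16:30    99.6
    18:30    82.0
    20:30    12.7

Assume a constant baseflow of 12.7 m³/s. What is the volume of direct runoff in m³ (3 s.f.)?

V ≈ 2.60 × 10^6 m³

Direct-runoff ordinates (Q − Q_b): 0.0, 28.6, 66.9, 109.1, 86.9, 69.3, 0.0 m³/s.
ΣQ_DR = 360.8 m³/s.
With Δt = 2 h = 7200 s, V = ΣQ_DR · Δt = 360.8 × 7200 = 2.60 × 10^6 m³.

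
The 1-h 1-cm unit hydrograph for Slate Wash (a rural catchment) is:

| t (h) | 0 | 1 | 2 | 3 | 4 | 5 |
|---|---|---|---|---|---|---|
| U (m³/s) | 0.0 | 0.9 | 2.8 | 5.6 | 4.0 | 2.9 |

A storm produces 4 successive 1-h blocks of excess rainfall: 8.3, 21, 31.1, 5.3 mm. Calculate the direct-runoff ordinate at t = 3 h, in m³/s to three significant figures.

Q ≈ 13.3 m³/s

By discrete convolution, Q_j = Σ (P_i / 10 mm) · U_{j−i}.
At t = 3 h (j=3): Q = (8.3/10)·5.6 + (21/10)·2.8 + (31.1/10)·0.9 + (5.3/10)·0.0 = 13.3 m³/s.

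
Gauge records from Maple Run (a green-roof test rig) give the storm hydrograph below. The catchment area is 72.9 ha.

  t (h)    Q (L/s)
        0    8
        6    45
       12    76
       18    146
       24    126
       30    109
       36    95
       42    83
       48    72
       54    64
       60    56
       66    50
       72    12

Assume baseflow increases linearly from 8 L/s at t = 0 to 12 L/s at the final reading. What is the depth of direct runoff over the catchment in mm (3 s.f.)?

d ≈ 24.1 mm

Direct runoff: 0.00, 36.67, 67.33, 137.00, 116.67, 99.33, 85.00, 72.67, 61.33, 53.00, 44.67, 38.33, 0.00 L/s; ΣQ_DR = 812.0 L/s.
V = ΣQ_DR · Δt = 812.0 × 21600 s = 1.754 × 10^7 L.
Over A = 72.9 ha, depth = V / A = 24.1 mm.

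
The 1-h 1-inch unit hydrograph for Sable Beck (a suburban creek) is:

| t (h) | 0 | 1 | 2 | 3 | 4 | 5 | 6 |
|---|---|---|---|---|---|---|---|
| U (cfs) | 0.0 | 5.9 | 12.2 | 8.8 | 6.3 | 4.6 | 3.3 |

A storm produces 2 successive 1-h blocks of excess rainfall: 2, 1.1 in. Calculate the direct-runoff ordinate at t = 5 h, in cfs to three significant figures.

Q ≈ 16.1 cfs

By discrete convolution, Q_j = Σ (P_i / 1 in) · U_{j−i}.
At t = 5 h (j=5): Q = (2/1)·4.6 + (1.1/1)·6.3 = 16.1 cfs.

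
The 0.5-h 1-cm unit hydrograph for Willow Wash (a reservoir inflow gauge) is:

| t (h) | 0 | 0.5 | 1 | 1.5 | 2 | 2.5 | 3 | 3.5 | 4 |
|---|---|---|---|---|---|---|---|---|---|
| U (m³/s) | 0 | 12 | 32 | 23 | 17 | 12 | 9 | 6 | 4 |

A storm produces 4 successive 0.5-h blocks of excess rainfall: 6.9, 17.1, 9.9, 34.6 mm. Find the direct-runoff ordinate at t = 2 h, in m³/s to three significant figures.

Q ≈ 124 m³/s

By discrete convolution, Q_j = Σ (P_i / 10 mm) · U_{j−i}.
At t = 2 h (j=4): Q = (6.9/10)·17 + (17.1/10)·23 + (9.9/10)·32 + (34.6/10)·12 = 124 m³/s.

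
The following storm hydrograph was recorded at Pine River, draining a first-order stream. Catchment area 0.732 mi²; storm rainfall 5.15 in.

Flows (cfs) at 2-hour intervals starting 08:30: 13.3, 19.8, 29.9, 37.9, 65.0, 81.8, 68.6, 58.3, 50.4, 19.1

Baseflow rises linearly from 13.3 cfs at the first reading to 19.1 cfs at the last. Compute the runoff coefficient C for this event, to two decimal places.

ΣQ_DR = 282.1 cfs; V = ΣQ_DR·Δt = 2.031 × 10^6 ft³.
Runoff depth d = V / A = 1.194 in.
C = d / P = 1.194 / 5.15 = 0.23.

C ≈ 0.23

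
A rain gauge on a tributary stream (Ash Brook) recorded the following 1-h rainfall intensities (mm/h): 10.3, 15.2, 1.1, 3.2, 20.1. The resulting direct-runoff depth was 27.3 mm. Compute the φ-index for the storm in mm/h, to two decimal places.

φ ≈ 6.10 mm/h

Only the 3 blocks with intensity above φ contribute runoff: 10.3, 15.2, 20.1 mm/h.
Σ(I−φ)·Δt = d  ⇒  (10.3+15.2+20.1 − 3φ)·1 = 27.3
φ = (45.60 − 27.3/1) / 3 = 6.10 mm/h.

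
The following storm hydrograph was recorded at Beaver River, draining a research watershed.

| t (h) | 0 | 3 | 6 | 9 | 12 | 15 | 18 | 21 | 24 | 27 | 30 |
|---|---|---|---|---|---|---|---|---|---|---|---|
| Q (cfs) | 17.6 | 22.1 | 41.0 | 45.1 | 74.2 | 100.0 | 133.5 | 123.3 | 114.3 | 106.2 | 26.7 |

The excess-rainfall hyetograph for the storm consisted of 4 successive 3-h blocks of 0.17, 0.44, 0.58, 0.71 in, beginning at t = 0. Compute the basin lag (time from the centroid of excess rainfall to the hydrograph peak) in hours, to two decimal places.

t_L ≈ 10.61 h

Centroid of excess rainfall: t_c = Σ P_i·t̄_i / ΣP_i = 7.3895 h (block centres at 1.5, 4.5, 7.5, 10.5 h).
Hydrograph peak occurs at t = 18 h, so basin lag t_L = 18 − 7.3895 = 10.61 h.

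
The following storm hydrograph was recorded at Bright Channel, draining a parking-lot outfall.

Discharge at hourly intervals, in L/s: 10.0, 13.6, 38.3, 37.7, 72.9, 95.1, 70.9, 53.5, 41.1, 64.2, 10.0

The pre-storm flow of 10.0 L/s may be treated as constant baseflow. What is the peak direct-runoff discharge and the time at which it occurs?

Q_p = 85.1 L/s at t = 5 h

Subtracting baseflow gives direct-runoff ordinates: 0.0, 3.6, 28.3, 27.7, 62.9, 85.1, 60.9, 43.5, 31.1, 54.2, 0.0 L/s.
The maximum is 85.1 L/s, occurring at the reading for t = 5 h.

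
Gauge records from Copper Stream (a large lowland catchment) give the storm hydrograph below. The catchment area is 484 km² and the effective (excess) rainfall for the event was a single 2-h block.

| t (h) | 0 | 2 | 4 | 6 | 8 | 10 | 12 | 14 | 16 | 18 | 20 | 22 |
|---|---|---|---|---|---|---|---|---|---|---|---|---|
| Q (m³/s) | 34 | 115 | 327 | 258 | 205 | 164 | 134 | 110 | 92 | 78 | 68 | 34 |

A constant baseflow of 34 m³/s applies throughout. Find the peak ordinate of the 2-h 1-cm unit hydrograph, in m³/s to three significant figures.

Direct runoff: 0.0, 81.0, 293.0, 224.0, 171.0, 130.0, 100.0, 76.0, 58.0, 44.0, 34.0, 0.0 m³/s; ΣQ_DR = 1211 m³/s, peak = 293.0 m³/s.
Runoff depth d = ΣQ_DR·Δt / A = 1211 × 7200 / (484 km²) = 18.01 mm.
The 1-cm UH is the DRH scaled by (10 mm)/d, so U_p = 293.0 × 10/18.01 = 163 m³/s.

U_p ≈ 163 m³/s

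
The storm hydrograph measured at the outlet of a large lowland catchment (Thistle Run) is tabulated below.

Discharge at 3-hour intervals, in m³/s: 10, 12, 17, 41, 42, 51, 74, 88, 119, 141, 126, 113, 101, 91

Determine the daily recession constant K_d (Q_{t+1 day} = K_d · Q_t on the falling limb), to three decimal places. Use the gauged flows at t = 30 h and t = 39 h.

Between t = 30 h and t = 39 h the flow falls from 126 to 91 m³/s over 3×3 h = 9 h.
Per-interval ratio K = (91/126)^(1/3) = 0.8972; K_d = K^(24/3) = 0.420.

K_d ≈ 0.420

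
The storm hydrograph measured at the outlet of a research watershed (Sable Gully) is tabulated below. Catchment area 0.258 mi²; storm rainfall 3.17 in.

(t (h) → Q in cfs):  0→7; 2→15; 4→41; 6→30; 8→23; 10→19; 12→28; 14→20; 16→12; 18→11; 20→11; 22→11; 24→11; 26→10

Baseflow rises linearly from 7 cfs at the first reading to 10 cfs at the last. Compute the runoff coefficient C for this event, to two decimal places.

ΣQ_DR = 130.0 cfs; V = ΣQ_DR·Δt = 9.360 × 10^5 ft³.
Runoff depth d = V / A = 1.562 in.
C = d / P = 1.562 / 3.17 = 0.49.

C ≈ 0.49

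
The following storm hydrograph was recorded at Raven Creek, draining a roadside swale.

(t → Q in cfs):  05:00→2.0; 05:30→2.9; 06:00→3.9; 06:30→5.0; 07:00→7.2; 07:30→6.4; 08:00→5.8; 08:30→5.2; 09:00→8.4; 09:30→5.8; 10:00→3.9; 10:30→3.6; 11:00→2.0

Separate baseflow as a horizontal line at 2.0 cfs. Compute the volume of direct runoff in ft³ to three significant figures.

Direct-runoff ordinates (Q − Q_b): 0.0, 0.9, 1.9, 3.0, 5.2, 4.4, 3.8, 3.2, 6.4, 3.8, 1.9, 1.6, 0.0 cfs.
ΣQ_DR = 36.10 cfs.
With Δt = 0.5 h = 1800 s, V = ΣQ_DR · Δt = 36.10 × 1800 = 65000 ft³.

V ≈ 65000 ft³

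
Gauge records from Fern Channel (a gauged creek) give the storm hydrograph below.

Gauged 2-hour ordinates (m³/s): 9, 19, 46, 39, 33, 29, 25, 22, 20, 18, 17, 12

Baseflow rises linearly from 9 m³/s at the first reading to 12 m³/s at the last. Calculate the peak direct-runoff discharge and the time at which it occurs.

Subtracting baseflow gives direct-runoff ordinates: 0.00, 9.73, 36.45, 29.18, 22.91, 18.64, 14.36, 11.09, 8.82, 6.55, 5.27, 0.00 m³/s.
The maximum is 36.45 m³/s, occurring at the reading for t = 4 h.

Q_p = 36.45 m³/s at t = 4 h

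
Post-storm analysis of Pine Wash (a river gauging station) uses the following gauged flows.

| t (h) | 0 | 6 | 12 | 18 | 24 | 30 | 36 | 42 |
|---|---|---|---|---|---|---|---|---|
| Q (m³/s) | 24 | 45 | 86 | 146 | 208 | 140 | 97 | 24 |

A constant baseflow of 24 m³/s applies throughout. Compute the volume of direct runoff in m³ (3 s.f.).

V ≈ 1.25 × 10^7 m³

Direct-runoff ordinates (Q − Q_b): 0.0, 21.0, 62.0, 122.0, 184.0, 116.0, 73.0, 0.0 m³/s.
ΣQ_DR = 578.0 m³/s.
With Δt = 6 h = 21600 s, V = ΣQ_DR · Δt = 578.0 × 21600 = 1.25 × 10^7 m³.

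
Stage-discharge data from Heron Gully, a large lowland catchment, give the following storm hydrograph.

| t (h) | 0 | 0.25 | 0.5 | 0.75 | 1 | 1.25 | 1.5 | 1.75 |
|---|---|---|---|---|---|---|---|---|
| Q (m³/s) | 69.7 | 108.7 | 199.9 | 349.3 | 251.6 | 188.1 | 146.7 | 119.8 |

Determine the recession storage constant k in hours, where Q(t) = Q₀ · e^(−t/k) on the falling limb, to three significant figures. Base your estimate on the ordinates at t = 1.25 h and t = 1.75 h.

k ≈ 1.11 h

On the falling limb, Q drops from 188.1 to 119.8 m³/s between t = 1.25 h and t = 1.75 h (Δt = 0.5 h).
k = −Δt / ln(Q₂/Q₁) = −0.5 / ln(119.8/188.1) = 1.11 h.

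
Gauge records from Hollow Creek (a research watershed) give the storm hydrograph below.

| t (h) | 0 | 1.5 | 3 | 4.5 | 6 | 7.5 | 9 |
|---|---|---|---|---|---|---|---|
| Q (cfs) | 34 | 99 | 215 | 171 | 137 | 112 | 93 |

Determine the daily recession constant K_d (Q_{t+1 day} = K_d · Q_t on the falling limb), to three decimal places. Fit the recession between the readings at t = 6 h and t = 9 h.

Between t = 6 h and t = 9 h the flow falls from 137 to 93 cfs over 2×1.5 h = 3 h.
Per-interval ratio K = (93/137)^(1/2) = 0.8239; K_d = K^(24/1.5) = 0.045.

K_d ≈ 0.045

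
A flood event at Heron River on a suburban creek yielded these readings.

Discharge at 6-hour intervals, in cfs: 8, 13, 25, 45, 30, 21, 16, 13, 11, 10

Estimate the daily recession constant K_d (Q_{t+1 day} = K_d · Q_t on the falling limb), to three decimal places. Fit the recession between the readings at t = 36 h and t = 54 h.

K_d ≈ 0.534

Between t = 36 h and t = 54 h the flow falls from 16 to 10 cfs over 3×6 h = 18 h.
Per-interval ratio K = (10/16)^(1/3) = 0.8550; K_d = K^(24/6) = 0.534.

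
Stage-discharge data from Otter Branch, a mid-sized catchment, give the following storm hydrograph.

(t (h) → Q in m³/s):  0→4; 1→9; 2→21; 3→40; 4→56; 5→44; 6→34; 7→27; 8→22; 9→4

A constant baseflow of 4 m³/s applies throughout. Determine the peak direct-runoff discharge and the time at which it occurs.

Subtracting baseflow gives direct-runoff ordinates: 0.0, 5.0, 17.0, 36.0, 52.0, 40.0, 30.0, 23.0, 18.0, 0.0 m³/s.
The maximum is 52.0 m³/s, occurring at the reading for t = 4 h.

Q_p = 52.0 m³/s at t = 4 h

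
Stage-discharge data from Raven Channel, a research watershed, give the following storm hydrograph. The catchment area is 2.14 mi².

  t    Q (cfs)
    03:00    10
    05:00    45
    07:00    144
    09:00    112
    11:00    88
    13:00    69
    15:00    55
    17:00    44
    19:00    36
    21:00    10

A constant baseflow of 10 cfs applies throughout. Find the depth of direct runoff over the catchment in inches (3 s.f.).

Direct runoff: 0.0, 35.0, 134.0, 102.0, 78.0, 59.0, 45.0, 34.0, 26.0, 0.0 cfs; ΣQ_DR = 513.0 cfs.
V = ΣQ_DR · Δt = 513.0 × 7200 s = 3.694 × 10^6 ft³.
Over A = 2.14 mi², depth = V / A = 0.743 in.

d ≈ 0.743 in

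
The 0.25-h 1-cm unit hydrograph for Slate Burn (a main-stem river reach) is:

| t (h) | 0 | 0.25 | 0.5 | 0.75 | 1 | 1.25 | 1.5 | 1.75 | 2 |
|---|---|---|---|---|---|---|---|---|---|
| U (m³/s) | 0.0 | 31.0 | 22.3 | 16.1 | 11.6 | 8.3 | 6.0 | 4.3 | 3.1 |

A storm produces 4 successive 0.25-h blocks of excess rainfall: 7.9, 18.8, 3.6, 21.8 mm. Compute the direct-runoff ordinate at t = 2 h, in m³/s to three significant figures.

Q ≈ 30.8 m³/s

By discrete convolution, Q_j = Σ (P_i / 10 mm) · U_{j−i}.
At t = 2 h (j=8): Q = (7.9/10)·3.1 + (18.8/10)·4.3 + (3.6/10)·6.0 + (21.8/10)·8.3 = 30.8 m³/s.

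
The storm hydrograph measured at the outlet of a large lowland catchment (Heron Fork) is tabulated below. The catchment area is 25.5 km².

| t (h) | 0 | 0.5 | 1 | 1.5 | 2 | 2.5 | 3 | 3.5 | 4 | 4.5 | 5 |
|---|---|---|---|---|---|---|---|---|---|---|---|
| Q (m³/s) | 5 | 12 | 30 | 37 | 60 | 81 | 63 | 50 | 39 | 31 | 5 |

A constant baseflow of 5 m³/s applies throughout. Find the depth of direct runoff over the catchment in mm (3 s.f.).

Direct runoff: 0.0, 7.0, 25.0, 32.0, 55.0, 76.0, 58.0, 45.0, 34.0, 26.0, 0.0 m³/s; ΣQ_DR = 358.0 m³/s.
V = ΣQ_DR · Δt = 358.0 × 1800 s = 6.444 × 10^5 m³.
Over A = 25.5 km², depth = V / A = 25.3 mm.

d ≈ 25.3 mm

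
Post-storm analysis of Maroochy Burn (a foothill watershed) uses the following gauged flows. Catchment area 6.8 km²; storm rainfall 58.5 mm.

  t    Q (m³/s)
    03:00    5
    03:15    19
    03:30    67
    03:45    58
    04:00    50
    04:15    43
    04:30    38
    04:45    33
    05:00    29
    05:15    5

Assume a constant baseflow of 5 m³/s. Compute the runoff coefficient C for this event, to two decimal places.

C ≈ 0.67

ΣQ_DR = 297.0 m³/s; V = ΣQ_DR·Δt = 2.673 × 10^5 m³.
Runoff depth d = V / A = 39.31 mm.
C = d / P = 39.31 / 58.5 = 0.67.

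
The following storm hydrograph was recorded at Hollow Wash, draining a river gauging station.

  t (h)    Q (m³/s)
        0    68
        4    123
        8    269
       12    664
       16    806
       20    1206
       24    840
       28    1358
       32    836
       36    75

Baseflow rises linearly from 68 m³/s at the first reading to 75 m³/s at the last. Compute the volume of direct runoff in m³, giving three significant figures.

Direct-runoff ordinates (Q − Q_b): 0.00, 54.22, 199.44, 593.67, 734.89, 1134.11, 767.33, 1284.56, 761.78, 0.00 m³/s.
ΣQ_DR = 5530 m³/s.
With Δt = 4 h = 14400 s, V = ΣQ_DR · Δt = 5530 × 14400 = 7.96 × 10^7 m³.

V ≈ 7.96 × 10^7 m³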